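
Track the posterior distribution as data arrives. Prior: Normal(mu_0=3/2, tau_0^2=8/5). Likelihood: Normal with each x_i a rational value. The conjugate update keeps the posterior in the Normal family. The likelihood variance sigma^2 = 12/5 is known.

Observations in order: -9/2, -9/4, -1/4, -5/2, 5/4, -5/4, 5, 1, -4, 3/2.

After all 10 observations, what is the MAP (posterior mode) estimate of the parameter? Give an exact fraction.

-15/46

obs 1: x=-9/2 → posterior Normal(-9/10, 24/25)
obs 2: x=-9/4 → posterior Normal(-9/7, 24/35)
obs 3: x=-1/4 → posterior Normal(-19/18, 8/15)
obs 4: x=-5/2 → posterior Normal(-29/22, 24/55)
obs 5: x=5/4 → posterior Normal(-12/13, 24/65)
obs 6: x=-5/4 → posterior Normal(-29/30, 8/25)
obs 7: x=5 → posterior Normal(-9/34, 24/85)
obs 8: x=1 → posterior Normal(-5/38, 24/95)
obs 9: x=-4 → posterior Normal(-1/2, 8/35)
obs 10: x=3/2 → posterior Normal(-15/46, 24/115)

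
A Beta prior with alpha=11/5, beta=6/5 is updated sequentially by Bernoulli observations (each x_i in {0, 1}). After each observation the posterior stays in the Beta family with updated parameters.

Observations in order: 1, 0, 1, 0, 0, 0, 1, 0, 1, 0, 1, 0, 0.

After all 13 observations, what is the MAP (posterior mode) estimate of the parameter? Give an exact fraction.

31/72

obs 1: x=1 → posterior Beta(16/5, 6/5)
obs 2: x=0 → posterior Beta(16/5, 11/5)
obs 3: x=1 → posterior Beta(21/5, 11/5)
obs 4: x=0 → posterior Beta(21/5, 16/5)
obs 5: x=0 → posterior Beta(21/5, 21/5)
obs 6: x=0 → posterior Beta(21/5, 26/5)
obs 7: x=1 → posterior Beta(26/5, 26/5)
obs 8: x=0 → posterior Beta(26/5, 31/5)
obs 9: x=1 → posterior Beta(31/5, 31/5)
obs 10: x=0 → posterior Beta(31/5, 36/5)
obs 11: x=1 → posterior Beta(36/5, 36/5)
obs 12: x=0 → posterior Beta(36/5, 41/5)
obs 13: x=0 → posterior Beta(36/5, 46/5)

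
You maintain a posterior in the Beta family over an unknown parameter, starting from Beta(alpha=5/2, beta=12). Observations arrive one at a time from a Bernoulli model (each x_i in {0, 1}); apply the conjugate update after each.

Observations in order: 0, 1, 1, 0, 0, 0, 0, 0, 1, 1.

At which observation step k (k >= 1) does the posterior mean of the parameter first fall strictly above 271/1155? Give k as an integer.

k = 3

obs 1: x=0 → posterior Beta(5/2, 13)
obs 2: x=1 → posterior Beta(7/2, 13)
obs 3: x=1 → posterior Beta(9/2, 13)
obs 4: x=0 → posterior Beta(9/2, 14)
obs 5: x=0 → posterior Beta(9/2, 15)
obs 6: x=0 → posterior Beta(9/2, 16)
obs 7: x=0 → posterior Beta(9/2, 17)
obs 8: x=0 → posterior Beta(9/2, 18)
obs 9: x=1 → posterior Beta(11/2, 18)
obs 10: x=1 → posterior Beta(13/2, 18)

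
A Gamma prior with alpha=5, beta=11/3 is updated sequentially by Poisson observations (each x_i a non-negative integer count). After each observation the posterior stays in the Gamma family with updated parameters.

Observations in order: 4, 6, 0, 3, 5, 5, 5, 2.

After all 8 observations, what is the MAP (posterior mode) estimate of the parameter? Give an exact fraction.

102/35

obs 1: x=4 → posterior Gamma(9, 14/3)
obs 2: x=6 → posterior Gamma(15, 17/3)
obs 3: x=0 → posterior Gamma(15, 20/3)
obs 4: x=3 → posterior Gamma(18, 23/3)
obs 5: x=5 → posterior Gamma(23, 26/3)
obs 6: x=5 → posterior Gamma(28, 29/3)
obs 7: x=5 → posterior Gamma(33, 32/3)
obs 8: x=2 → posterior Gamma(35, 35/3)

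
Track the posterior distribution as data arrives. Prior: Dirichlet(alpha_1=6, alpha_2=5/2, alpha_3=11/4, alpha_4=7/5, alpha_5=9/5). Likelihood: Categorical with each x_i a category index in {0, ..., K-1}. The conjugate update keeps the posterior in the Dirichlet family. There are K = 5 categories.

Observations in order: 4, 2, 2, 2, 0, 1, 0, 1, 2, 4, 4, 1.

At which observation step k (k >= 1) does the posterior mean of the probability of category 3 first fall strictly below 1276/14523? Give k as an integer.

k = 2

obs 1: x=4 → posterior Dirichlet(6, 5/2, 11/4, 7/5, 14/5)
obs 2: x=2 → posterior Dirichlet(6, 5/2, 15/4, 7/5, 14/5)
obs 3: x=2 → posterior Dirichlet(6, 5/2, 19/4, 7/5, 14/5)
obs 4: x=2 → posterior Dirichlet(6, 5/2, 23/4, 7/5, 14/5)
obs 5: x=0 → posterior Dirichlet(7, 5/2, 23/4, 7/5, 14/5)
obs 6: x=1 → posterior Dirichlet(7, 7/2, 23/4, 7/5, 14/5)
obs 7: x=0 → posterior Dirichlet(8, 7/2, 23/4, 7/5, 14/5)
obs 8: x=1 → posterior Dirichlet(8, 9/2, 23/4, 7/5, 14/5)
obs 9: x=2 → posterior Dirichlet(8, 9/2, 27/4, 7/5, 14/5)
obs 10: x=4 → posterior Dirichlet(8, 9/2, 27/4, 7/5, 19/5)
obs 11: x=4 → posterior Dirichlet(8, 9/2, 27/4, 7/5, 24/5)
obs 12: x=1 → posterior Dirichlet(8, 11/2, 27/4, 7/5, 24/5)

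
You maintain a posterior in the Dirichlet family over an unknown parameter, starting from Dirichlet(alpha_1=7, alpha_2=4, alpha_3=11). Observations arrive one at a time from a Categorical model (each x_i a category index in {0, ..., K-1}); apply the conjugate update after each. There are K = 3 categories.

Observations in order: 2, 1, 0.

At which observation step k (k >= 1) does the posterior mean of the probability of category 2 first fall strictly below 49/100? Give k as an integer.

obs 1: x=2 → posterior Dirichlet(7, 4, 12)
obs 2: x=1 → posterior Dirichlet(7, 5, 12)
obs 3: x=0 → posterior Dirichlet(8, 5, 12)

k = 3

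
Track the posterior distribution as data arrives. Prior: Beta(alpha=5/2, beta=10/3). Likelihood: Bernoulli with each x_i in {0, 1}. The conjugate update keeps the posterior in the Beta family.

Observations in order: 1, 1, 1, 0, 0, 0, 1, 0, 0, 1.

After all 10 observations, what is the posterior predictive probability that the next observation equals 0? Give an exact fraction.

obs 1: x=1 → posterior Beta(7/2, 10/3)
obs 2: x=1 → posterior Beta(9/2, 10/3)
obs 3: x=1 → posterior Beta(11/2, 10/3)
obs 4: x=0 → posterior Beta(11/2, 13/3)
obs 5: x=0 → posterior Beta(11/2, 16/3)
obs 6: x=0 → posterior Beta(11/2, 19/3)
obs 7: x=1 → posterior Beta(13/2, 19/3)
obs 8: x=0 → posterior Beta(13/2, 22/3)
obs 9: x=0 → posterior Beta(13/2, 25/3)
obs 10: x=1 → posterior Beta(15/2, 25/3)

10/19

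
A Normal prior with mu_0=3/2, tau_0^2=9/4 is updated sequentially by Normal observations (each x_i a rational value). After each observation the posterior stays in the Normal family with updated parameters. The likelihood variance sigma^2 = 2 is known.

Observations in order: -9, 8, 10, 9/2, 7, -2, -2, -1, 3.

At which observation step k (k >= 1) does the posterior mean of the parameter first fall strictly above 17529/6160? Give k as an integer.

k = 4

obs 1: x=-9 → posterior Normal(-69/17, 18/17)
obs 2: x=8 → posterior Normal(3/26, 9/13)
obs 3: x=10 → posterior Normal(93/35, 18/35)
obs 4: x=9/2 → posterior Normal(267/88, 9/22)
obs 5: x=7 → posterior Normal(393/106, 18/53)
obs 6: x=-2 → posterior Normal(357/124, 9/31)
obs 7: x=-2 → posterior Normal(321/142, 18/71)
obs 8: x=-1 → posterior Normal(303/160, 9/40)
obs 9: x=3 → posterior Normal(357/178, 18/89)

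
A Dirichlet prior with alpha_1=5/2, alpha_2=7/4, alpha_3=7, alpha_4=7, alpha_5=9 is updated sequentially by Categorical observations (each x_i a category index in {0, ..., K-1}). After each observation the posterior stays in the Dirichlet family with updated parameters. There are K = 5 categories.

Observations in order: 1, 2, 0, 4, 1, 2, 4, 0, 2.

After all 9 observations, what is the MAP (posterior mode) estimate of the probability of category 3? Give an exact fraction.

24/125

obs 1: x=1 → posterior Dirichlet(5/2, 11/4, 7, 7, 9)
obs 2: x=2 → posterior Dirichlet(5/2, 11/4, 8, 7, 9)
obs 3: x=0 → posterior Dirichlet(7/2, 11/4, 8, 7, 9)
obs 4: x=4 → posterior Dirichlet(7/2, 11/4, 8, 7, 10)
obs 5: x=1 → posterior Dirichlet(7/2, 15/4, 8, 7, 10)
obs 6: x=2 → posterior Dirichlet(7/2, 15/4, 9, 7, 10)
obs 7: x=4 → posterior Dirichlet(7/2, 15/4, 9, 7, 11)
obs 8: x=0 → posterior Dirichlet(9/2, 15/4, 9, 7, 11)
obs 9: x=2 → posterior Dirichlet(9/2, 15/4, 10, 7, 11)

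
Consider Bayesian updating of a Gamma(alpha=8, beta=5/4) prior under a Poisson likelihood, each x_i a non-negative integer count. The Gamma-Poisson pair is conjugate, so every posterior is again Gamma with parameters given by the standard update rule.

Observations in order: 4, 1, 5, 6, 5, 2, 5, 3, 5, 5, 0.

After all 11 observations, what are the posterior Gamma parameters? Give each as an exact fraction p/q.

obs 1: x=4 → posterior Gamma(12, 9/4)
obs 2: x=1 → posterior Gamma(13, 13/4)
obs 3: x=5 → posterior Gamma(18, 17/4)
obs 4: x=6 → posterior Gamma(24, 21/4)
obs 5: x=5 → posterior Gamma(29, 25/4)
obs 6: x=2 → posterior Gamma(31, 29/4)
obs 7: x=5 → posterior Gamma(36, 33/4)
obs 8: x=3 → posterior Gamma(39, 37/4)
obs 9: x=5 → posterior Gamma(44, 41/4)
obs 10: x=5 → posterior Gamma(49, 45/4)
obs 11: x=0 → posterior Gamma(49, 49/4)

alpha=49, beta=49/4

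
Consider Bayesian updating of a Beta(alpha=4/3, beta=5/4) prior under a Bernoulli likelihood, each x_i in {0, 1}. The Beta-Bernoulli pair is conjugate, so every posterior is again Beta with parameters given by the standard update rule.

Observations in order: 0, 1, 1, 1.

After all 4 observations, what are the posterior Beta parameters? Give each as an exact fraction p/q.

alpha=13/3, beta=9/4

obs 1: x=0 → posterior Beta(4/3, 9/4)
obs 2: x=1 → posterior Beta(7/3, 9/4)
obs 3: x=1 → posterior Beta(10/3, 9/4)
obs 4: x=1 → posterior Beta(13/3, 9/4)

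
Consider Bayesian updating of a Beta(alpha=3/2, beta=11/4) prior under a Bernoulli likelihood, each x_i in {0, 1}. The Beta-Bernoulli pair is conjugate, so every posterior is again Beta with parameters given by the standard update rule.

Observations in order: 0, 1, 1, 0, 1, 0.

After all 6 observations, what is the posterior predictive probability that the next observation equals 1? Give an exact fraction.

obs 1: x=0 → posterior Beta(3/2, 15/4)
obs 2: x=1 → posterior Beta(5/2, 15/4)
obs 3: x=1 → posterior Beta(7/2, 15/4)
obs 4: x=0 → posterior Beta(7/2, 19/4)
obs 5: x=1 → posterior Beta(9/2, 19/4)
obs 6: x=0 → posterior Beta(9/2, 23/4)

18/41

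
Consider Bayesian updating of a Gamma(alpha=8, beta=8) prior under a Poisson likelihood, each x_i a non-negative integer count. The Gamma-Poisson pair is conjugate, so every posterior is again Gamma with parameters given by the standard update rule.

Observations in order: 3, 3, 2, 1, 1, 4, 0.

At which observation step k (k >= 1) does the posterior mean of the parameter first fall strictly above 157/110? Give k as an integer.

obs 1: x=3 → posterior Gamma(11, 9)
obs 2: x=3 → posterior Gamma(14, 10)
obs 3: x=2 → posterior Gamma(16, 11)
obs 4: x=1 → posterior Gamma(17, 12)
obs 5: x=1 → posterior Gamma(18, 13)
obs 6: x=4 → posterior Gamma(22, 14)
obs 7: x=0 → posterior Gamma(22, 15)

k = 3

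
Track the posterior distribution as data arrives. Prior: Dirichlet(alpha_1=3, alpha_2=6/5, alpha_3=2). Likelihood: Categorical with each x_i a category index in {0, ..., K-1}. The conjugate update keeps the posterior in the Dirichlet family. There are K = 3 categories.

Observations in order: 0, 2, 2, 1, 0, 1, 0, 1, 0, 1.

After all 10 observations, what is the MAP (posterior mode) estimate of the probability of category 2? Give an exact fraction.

obs 1: x=0 → posterior Dirichlet(4, 6/5, 2)
obs 2: x=2 → posterior Dirichlet(4, 6/5, 3)
obs 3: x=2 → posterior Dirichlet(4, 6/5, 4)
obs 4: x=1 → posterior Dirichlet(4, 11/5, 4)
obs 5: x=0 → posterior Dirichlet(5, 11/5, 4)
obs 6: x=1 → posterior Dirichlet(5, 16/5, 4)
obs 7: x=0 → posterior Dirichlet(6, 16/5, 4)
obs 8: x=1 → posterior Dirichlet(6, 21/5, 4)
obs 9: x=0 → posterior Dirichlet(7, 21/5, 4)
obs 10: x=1 → posterior Dirichlet(7, 26/5, 4)

5/22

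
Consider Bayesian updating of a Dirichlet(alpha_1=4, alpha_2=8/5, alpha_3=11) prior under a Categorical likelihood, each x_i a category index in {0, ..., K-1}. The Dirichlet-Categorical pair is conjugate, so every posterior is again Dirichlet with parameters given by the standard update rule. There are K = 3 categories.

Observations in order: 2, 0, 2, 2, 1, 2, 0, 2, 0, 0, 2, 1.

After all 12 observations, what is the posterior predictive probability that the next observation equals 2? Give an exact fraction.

85/143

obs 1: x=2 → posterior Dirichlet(4, 8/5, 12)
obs 2: x=0 → posterior Dirichlet(5, 8/5, 12)
obs 3: x=2 → posterior Dirichlet(5, 8/5, 13)
obs 4: x=2 → posterior Dirichlet(5, 8/5, 14)
obs 5: x=1 → posterior Dirichlet(5, 13/5, 14)
obs 6: x=2 → posterior Dirichlet(5, 13/5, 15)
obs 7: x=0 → posterior Dirichlet(6, 13/5, 15)
obs 8: x=2 → posterior Dirichlet(6, 13/5, 16)
obs 9: x=0 → posterior Dirichlet(7, 13/5, 16)
obs 10: x=0 → posterior Dirichlet(8, 13/5, 16)
obs 11: x=2 → posterior Dirichlet(8, 13/5, 17)
obs 12: x=1 → posterior Dirichlet(8, 18/5, 17)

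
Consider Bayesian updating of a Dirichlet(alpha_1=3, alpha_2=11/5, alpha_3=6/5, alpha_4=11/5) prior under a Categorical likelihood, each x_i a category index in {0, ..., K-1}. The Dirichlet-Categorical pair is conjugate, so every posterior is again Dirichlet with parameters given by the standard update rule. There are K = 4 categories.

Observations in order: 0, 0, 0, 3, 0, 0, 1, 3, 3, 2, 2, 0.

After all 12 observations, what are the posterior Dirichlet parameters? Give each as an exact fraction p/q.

alpha_1=9, alpha_2=16/5, alpha_3=16/5, alpha_4=26/5

obs 1: x=0 → posterior Dirichlet(4, 11/5, 6/5, 11/5)
obs 2: x=0 → posterior Dirichlet(5, 11/5, 6/5, 11/5)
obs 3: x=0 → posterior Dirichlet(6, 11/5, 6/5, 11/5)
obs 4: x=3 → posterior Dirichlet(6, 11/5, 6/5, 16/5)
obs 5: x=0 → posterior Dirichlet(7, 11/5, 6/5, 16/5)
obs 6: x=0 → posterior Dirichlet(8, 11/5, 6/5, 16/5)
obs 7: x=1 → posterior Dirichlet(8, 16/5, 6/5, 16/5)
obs 8: x=3 → posterior Dirichlet(8, 16/5, 6/5, 21/5)
obs 9: x=3 → posterior Dirichlet(8, 16/5, 6/5, 26/5)
obs 10: x=2 → posterior Dirichlet(8, 16/5, 11/5, 26/5)
obs 11: x=2 → posterior Dirichlet(8, 16/5, 16/5, 26/5)
obs 12: x=0 → posterior Dirichlet(9, 16/5, 16/5, 26/5)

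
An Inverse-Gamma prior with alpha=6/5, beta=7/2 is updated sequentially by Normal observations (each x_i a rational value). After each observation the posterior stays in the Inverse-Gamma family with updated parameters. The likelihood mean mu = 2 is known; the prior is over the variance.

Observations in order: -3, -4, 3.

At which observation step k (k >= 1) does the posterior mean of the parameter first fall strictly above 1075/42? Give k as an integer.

k = 2

obs 1: x=-3 → posterior Inverse-Gamma(17/10, 16)
obs 2: x=-4 → posterior Inverse-Gamma(11/5, 34)
obs 3: x=3 → posterior Inverse-Gamma(27/10, 69/2)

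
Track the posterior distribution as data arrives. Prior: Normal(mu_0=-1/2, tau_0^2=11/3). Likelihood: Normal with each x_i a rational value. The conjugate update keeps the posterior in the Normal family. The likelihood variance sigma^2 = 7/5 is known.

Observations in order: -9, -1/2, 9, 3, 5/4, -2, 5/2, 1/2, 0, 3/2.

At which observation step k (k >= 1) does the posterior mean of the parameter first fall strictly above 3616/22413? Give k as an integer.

obs 1: x=-9 → posterior Normal(-1011/152, 77/76)
obs 2: x=-1/2 → posterior Normal(-533/131, 77/131)
obs 3: x=9 → posterior Normal(-19/93, 77/186)
obs 4: x=3 → posterior Normal(127/241, 77/241)
obs 5: x=5/4 → posterior Normal(783/1184, 77/296)
obs 6: x=-2 → posterior Normal(343/1404, 77/351)
obs 7: x=5/2 → posterior Normal(893/1624, 11/58)
obs 8: x=1/2 → posterior Normal(1003/1844, 77/461)
obs 9: x=0 → posterior Normal(1003/2064, 77/516)
obs 10: x=3/2 → posterior Normal(1333/2284, 77/571)

k = 4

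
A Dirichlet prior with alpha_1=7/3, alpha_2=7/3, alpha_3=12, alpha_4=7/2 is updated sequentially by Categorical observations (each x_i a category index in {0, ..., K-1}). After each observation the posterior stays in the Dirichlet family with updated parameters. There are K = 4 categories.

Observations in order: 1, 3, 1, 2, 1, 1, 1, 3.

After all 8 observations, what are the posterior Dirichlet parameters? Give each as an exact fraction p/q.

obs 1: x=1 → posterior Dirichlet(7/3, 10/3, 12, 7/2)
obs 2: x=3 → posterior Dirichlet(7/3, 10/3, 12, 9/2)
obs 3: x=1 → posterior Dirichlet(7/3, 13/3, 12, 9/2)
obs 4: x=2 → posterior Dirichlet(7/3, 13/3, 13, 9/2)
obs 5: x=1 → posterior Dirichlet(7/3, 16/3, 13, 9/2)
obs 6: x=1 → posterior Dirichlet(7/3, 19/3, 13, 9/2)
obs 7: x=1 → posterior Dirichlet(7/3, 22/3, 13, 9/2)
obs 8: x=3 → posterior Dirichlet(7/3, 22/3, 13, 11/2)

alpha_1=7/3, alpha_2=22/3, alpha_3=13, alpha_4=11/2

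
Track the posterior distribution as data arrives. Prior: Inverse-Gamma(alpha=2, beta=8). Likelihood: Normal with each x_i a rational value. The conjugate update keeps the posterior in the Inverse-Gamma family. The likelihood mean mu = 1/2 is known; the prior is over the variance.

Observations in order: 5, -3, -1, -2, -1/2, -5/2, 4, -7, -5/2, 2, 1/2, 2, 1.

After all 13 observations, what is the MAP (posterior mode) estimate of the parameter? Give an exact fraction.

597/76

obs 1: x=5 → posterior Inverse-Gamma(5/2, 145/8)
obs 2: x=-3 → posterior Inverse-Gamma(3, 97/4)
obs 3: x=-1 → posterior Inverse-Gamma(7/2, 203/8)
obs 4: x=-2 → posterior Inverse-Gamma(4, 57/2)
obs 5: x=-1/2 → posterior Inverse-Gamma(9/2, 29)
obs 6: x=-5/2 → posterior Inverse-Gamma(5, 67/2)
obs 7: x=4 → posterior Inverse-Gamma(11/2, 317/8)
obs 8: x=-7 → posterior Inverse-Gamma(6, 271/4)
obs 9: x=-5/2 → posterior Inverse-Gamma(13/2, 289/4)
obs 10: x=2 → posterior Inverse-Gamma(7, 587/8)
obs 11: x=1/2 → posterior Inverse-Gamma(15/2, 587/8)
obs 12: x=2 → posterior Inverse-Gamma(8, 149/2)
obs 13: x=1 → posterior Inverse-Gamma(17/2, 597/8)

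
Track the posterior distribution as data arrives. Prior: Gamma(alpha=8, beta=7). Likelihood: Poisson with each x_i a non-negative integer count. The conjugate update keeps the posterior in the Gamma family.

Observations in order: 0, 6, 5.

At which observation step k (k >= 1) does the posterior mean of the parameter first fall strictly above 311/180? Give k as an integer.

obs 1: x=0 → posterior Gamma(8, 8)
obs 2: x=6 → posterior Gamma(14, 9)
obs 3: x=5 → posterior Gamma(19, 10)

k = 3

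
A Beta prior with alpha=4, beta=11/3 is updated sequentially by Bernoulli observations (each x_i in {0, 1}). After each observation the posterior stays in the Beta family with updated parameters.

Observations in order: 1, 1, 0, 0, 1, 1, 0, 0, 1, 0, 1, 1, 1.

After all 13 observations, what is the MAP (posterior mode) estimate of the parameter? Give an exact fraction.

obs 1: x=1 → posterior Beta(5, 11/3)
obs 2: x=1 → posterior Beta(6, 11/3)
obs 3: x=0 → posterior Beta(6, 14/3)
obs 4: x=0 → posterior Beta(6, 17/3)
obs 5: x=1 → posterior Beta(7, 17/3)
obs 6: x=1 → posterior Beta(8, 17/3)
obs 7: x=0 → posterior Beta(8, 20/3)
obs 8: x=0 → posterior Beta(8, 23/3)
obs 9: x=1 → posterior Beta(9, 23/3)
obs 10: x=0 → posterior Beta(9, 26/3)
obs 11: x=1 → posterior Beta(10, 26/3)
obs 12: x=1 → posterior Beta(11, 26/3)
obs 13: x=1 → posterior Beta(12, 26/3)

33/56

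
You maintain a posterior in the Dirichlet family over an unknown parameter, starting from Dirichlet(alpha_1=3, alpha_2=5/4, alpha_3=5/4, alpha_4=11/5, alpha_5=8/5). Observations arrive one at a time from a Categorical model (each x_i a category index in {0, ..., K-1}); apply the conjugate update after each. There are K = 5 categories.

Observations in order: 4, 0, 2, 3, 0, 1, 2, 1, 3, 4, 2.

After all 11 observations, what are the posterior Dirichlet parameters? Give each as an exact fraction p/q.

obs 1: x=4 → posterior Dirichlet(3, 5/4, 5/4, 11/5, 13/5)
obs 2: x=0 → posterior Dirichlet(4, 5/4, 5/4, 11/5, 13/5)
obs 3: x=2 → posterior Dirichlet(4, 5/4, 9/4, 11/5, 13/5)
obs 4: x=3 → posterior Dirichlet(4, 5/4, 9/4, 16/5, 13/5)
obs 5: x=0 → posterior Dirichlet(5, 5/4, 9/4, 16/5, 13/5)
obs 6: x=1 → posterior Dirichlet(5, 9/4, 9/4, 16/5, 13/5)
obs 7: x=2 → posterior Dirichlet(5, 9/4, 13/4, 16/5, 13/5)
obs 8: x=1 → posterior Dirichlet(5, 13/4, 13/4, 16/5, 13/5)
obs 9: x=3 → posterior Dirichlet(5, 13/4, 13/4, 21/5, 13/5)
obs 10: x=4 → posterior Dirichlet(5, 13/4, 13/4, 21/5, 18/5)
obs 11: x=2 → posterior Dirichlet(5, 13/4, 17/4, 21/5, 18/5)

alpha_1=5, alpha_2=13/4, alpha_3=17/4, alpha_4=21/5, alpha_5=18/5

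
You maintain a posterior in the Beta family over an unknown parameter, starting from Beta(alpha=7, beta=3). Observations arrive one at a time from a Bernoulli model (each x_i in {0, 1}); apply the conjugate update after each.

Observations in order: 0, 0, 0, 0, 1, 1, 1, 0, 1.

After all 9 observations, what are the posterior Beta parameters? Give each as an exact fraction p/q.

alpha=11, beta=8

obs 1: x=0 → posterior Beta(7, 4)
obs 2: x=0 → posterior Beta(7, 5)
obs 3: x=0 → posterior Beta(7, 6)
obs 4: x=0 → posterior Beta(7, 7)
obs 5: x=1 → posterior Beta(8, 7)
obs 6: x=1 → posterior Beta(9, 7)
obs 7: x=1 → posterior Beta(10, 7)
obs 8: x=0 → posterior Beta(10, 8)
obs 9: x=1 → posterior Beta(11, 8)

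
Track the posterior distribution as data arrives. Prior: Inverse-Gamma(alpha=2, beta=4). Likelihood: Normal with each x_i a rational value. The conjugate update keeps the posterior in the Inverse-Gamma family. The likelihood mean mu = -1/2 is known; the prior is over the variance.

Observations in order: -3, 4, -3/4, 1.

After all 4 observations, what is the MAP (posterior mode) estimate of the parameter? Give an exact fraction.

obs 1: x=-3 → posterior Inverse-Gamma(5/2, 57/8)
obs 2: x=4 → posterior Inverse-Gamma(3, 69/4)
obs 3: x=-3/4 → posterior Inverse-Gamma(7/2, 553/32)
obs 4: x=1 → posterior Inverse-Gamma(4, 589/32)

589/160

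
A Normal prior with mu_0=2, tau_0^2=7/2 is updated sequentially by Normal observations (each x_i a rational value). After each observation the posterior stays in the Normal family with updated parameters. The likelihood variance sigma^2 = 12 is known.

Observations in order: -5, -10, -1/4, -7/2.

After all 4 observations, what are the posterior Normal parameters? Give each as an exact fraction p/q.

obs 1: x=-5 → posterior Normal(13/31, 84/31)
obs 2: x=-10 → posterior Normal(-3/2, 42/19)
obs 3: x=-1/4 → posterior Normal(-47/36, 28/15)
obs 4: x=-7/2 → posterior Normal(-333/208, 21/13)

mu_0=-333/208, tau_0^2=21/13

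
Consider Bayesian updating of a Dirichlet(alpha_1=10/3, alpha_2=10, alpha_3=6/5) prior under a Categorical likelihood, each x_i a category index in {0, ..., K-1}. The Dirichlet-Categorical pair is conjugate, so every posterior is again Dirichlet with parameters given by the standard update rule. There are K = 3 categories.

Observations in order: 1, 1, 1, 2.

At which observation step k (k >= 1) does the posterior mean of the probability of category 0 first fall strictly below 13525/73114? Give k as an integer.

obs 1: x=1 → posterior Dirichlet(10/3, 11, 6/5)
obs 2: x=1 → posterior Dirichlet(10/3, 12, 6/5)
obs 3: x=1 → posterior Dirichlet(10/3, 13, 6/5)
obs 4: x=2 → posterior Dirichlet(10/3, 13, 11/5)

k = 4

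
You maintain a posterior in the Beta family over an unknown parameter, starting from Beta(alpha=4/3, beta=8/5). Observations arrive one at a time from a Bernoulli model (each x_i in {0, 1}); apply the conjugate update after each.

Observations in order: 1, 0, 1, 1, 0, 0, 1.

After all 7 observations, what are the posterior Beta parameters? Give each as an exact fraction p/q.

alpha=16/3, beta=23/5

obs 1: x=1 → posterior Beta(7/3, 8/5)
obs 2: x=0 → posterior Beta(7/3, 13/5)
obs 3: x=1 → posterior Beta(10/3, 13/5)
obs 4: x=1 → posterior Beta(13/3, 13/5)
obs 5: x=0 → posterior Beta(13/3, 18/5)
obs 6: x=0 → posterior Beta(13/3, 23/5)
obs 7: x=1 → posterior Beta(16/3, 23/5)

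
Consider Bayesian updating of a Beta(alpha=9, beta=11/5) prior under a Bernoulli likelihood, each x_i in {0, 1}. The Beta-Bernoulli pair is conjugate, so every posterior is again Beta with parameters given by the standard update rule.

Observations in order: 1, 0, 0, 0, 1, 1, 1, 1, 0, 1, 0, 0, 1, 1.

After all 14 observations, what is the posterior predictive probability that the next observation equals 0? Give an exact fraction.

41/126

obs 1: x=1 → posterior Beta(10, 11/5)
obs 2: x=0 → posterior Beta(10, 16/5)
obs 3: x=0 → posterior Beta(10, 21/5)
obs 4: x=0 → posterior Beta(10, 26/5)
obs 5: x=1 → posterior Beta(11, 26/5)
obs 6: x=1 → posterior Beta(12, 26/5)
obs 7: x=1 → posterior Beta(13, 26/5)
obs 8: x=1 → posterior Beta(14, 26/5)
obs 9: x=0 → posterior Beta(14, 31/5)
obs 10: x=1 → posterior Beta(15, 31/5)
obs 11: x=0 → posterior Beta(15, 36/5)
obs 12: x=0 → posterior Beta(15, 41/5)
obs 13: x=1 → posterior Beta(16, 41/5)
obs 14: x=1 → posterior Beta(17, 41/5)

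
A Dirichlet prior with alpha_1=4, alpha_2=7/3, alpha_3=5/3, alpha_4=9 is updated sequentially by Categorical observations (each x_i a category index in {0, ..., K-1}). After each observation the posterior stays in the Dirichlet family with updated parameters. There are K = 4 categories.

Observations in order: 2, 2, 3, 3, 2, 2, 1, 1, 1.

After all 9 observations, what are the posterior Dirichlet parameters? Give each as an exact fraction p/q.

alpha_1=4, alpha_2=16/3, alpha_3=17/3, alpha_4=11

obs 1: x=2 → posterior Dirichlet(4, 7/3, 8/3, 9)
obs 2: x=2 → posterior Dirichlet(4, 7/3, 11/3, 9)
obs 3: x=3 → posterior Dirichlet(4, 7/3, 11/3, 10)
obs 4: x=3 → posterior Dirichlet(4, 7/3, 11/3, 11)
obs 5: x=2 → posterior Dirichlet(4, 7/3, 14/3, 11)
obs 6: x=2 → posterior Dirichlet(4, 7/3, 17/3, 11)
obs 7: x=1 → posterior Dirichlet(4, 10/3, 17/3, 11)
obs 8: x=1 → posterior Dirichlet(4, 13/3, 17/3, 11)
obs 9: x=1 → posterior Dirichlet(4, 16/3, 17/3, 11)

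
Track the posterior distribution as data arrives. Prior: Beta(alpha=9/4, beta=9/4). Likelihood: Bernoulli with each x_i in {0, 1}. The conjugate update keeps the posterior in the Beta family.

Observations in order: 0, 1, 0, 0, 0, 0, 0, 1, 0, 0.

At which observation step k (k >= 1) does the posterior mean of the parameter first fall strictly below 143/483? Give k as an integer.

obs 1: x=0 → posterior Beta(9/4, 13/4)
obs 2: x=1 → posterior Beta(13/4, 13/4)
obs 3: x=0 → posterior Beta(13/4, 17/4)
obs 4: x=0 → posterior Beta(13/4, 21/4)
obs 5: x=0 → posterior Beta(13/4, 25/4)
obs 6: x=0 → posterior Beta(13/4, 29/4)
obs 7: x=0 → posterior Beta(13/4, 33/4)
obs 8: x=1 → posterior Beta(17/4, 33/4)
obs 9: x=0 → posterior Beta(17/4, 37/4)
obs 10: x=0 → posterior Beta(17/4, 41/4)

k = 7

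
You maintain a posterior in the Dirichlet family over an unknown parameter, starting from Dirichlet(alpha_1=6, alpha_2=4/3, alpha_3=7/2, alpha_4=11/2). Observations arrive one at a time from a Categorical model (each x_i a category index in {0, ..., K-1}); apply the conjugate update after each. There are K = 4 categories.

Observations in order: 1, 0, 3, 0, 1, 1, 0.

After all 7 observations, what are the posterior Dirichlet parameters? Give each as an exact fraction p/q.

alpha_1=9, alpha_2=13/3, alpha_3=7/2, alpha_4=13/2

obs 1: x=1 → posterior Dirichlet(6, 7/3, 7/2, 11/2)
obs 2: x=0 → posterior Dirichlet(7, 7/3, 7/2, 11/2)
obs 3: x=3 → posterior Dirichlet(7, 7/3, 7/2, 13/2)
obs 4: x=0 → posterior Dirichlet(8, 7/3, 7/2, 13/2)
obs 5: x=1 → posterior Dirichlet(8, 10/3, 7/2, 13/2)
obs 6: x=1 → posterior Dirichlet(8, 13/3, 7/2, 13/2)
obs 7: x=0 → posterior Dirichlet(9, 13/3, 7/2, 13/2)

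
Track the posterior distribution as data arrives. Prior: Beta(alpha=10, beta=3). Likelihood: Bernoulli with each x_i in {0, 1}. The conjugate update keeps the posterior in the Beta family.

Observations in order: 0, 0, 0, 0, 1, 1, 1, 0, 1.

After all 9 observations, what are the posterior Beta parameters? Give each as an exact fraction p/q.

alpha=14, beta=8

obs 1: x=0 → posterior Beta(10, 4)
obs 2: x=0 → posterior Beta(10, 5)
obs 3: x=0 → posterior Beta(10, 6)
obs 4: x=0 → posterior Beta(10, 7)
obs 5: x=1 → posterior Beta(11, 7)
obs 6: x=1 → posterior Beta(12, 7)
obs 7: x=1 → posterior Beta(13, 7)
obs 8: x=0 → posterior Beta(13, 8)
obs 9: x=1 → posterior Beta(14, 8)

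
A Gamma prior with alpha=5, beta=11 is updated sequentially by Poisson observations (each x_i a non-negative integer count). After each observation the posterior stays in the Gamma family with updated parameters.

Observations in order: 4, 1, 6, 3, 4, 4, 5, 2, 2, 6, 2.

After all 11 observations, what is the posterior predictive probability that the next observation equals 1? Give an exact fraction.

obs 1: x=4 → posterior Gamma(9, 12)
obs 2: x=1 → posterior Gamma(10, 13)
obs 3: x=6 → posterior Gamma(16, 14)
obs 4: x=3 → posterior Gamma(19, 15)
obs 5: x=4 → posterior Gamma(23, 16)
obs 6: x=4 → posterior Gamma(27, 17)
obs 7: x=5 → posterior Gamma(32, 18)
obs 8: x=2 → posterior Gamma(34, 19)
obs 9: x=2 → posterior Gamma(36, 20)
obs 10: x=6 → posterior Gamma(42, 21)
obs 11: x=2 → posterior Gamma(44, 22)

5129211799423208183292731905770810133241861467860572479422464/18956258430116202791319715713277227626159289499745290235663543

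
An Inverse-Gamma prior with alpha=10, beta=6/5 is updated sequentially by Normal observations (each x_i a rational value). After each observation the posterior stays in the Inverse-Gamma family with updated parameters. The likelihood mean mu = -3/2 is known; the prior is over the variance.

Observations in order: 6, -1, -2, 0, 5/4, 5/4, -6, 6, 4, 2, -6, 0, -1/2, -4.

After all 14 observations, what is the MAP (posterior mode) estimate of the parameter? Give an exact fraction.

9011/1440

obs 1: x=6 → posterior Inverse-Gamma(21/2, 1173/40)
obs 2: x=-1 → posterior Inverse-Gamma(11, 589/20)
obs 3: x=-2 → posterior Inverse-Gamma(23/2, 1183/40)
obs 4: x=0 → posterior Inverse-Gamma(12, 307/10)
obs 5: x=5/4 → posterior Inverse-Gamma(25/2, 5517/160)
obs 6: x=5/4 → posterior Inverse-Gamma(13, 3061/80)
obs 7: x=-6 → posterior Inverse-Gamma(27/2, 3871/80)
obs 8: x=6 → posterior Inverse-Gamma(14, 6121/80)
obs 9: x=4 → posterior Inverse-Gamma(29/2, 7331/80)
obs 10: x=2 → posterior Inverse-Gamma(15, 7821/80)
obs 11: x=-6 → posterior Inverse-Gamma(31/2, 8631/80)
obs 12: x=0 → posterior Inverse-Gamma(16, 8721/80)
obs 13: x=-1/2 → posterior Inverse-Gamma(33/2, 8761/80)
obs 14: x=-4 → posterior Inverse-Gamma(17, 9011/80)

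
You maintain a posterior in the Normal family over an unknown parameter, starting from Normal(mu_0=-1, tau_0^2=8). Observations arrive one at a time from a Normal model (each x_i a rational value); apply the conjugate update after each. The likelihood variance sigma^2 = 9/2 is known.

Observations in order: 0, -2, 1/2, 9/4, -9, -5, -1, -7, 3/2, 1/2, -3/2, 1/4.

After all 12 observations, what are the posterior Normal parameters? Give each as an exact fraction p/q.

mu_0=-337/201, tau_0^2=24/67

obs 1: x=0 → posterior Normal(-9/25, 72/25)
obs 2: x=-2 → posterior Normal(-1, 72/41)
obs 3: x=1/2 → posterior Normal(-11/19, 24/19)
obs 4: x=9/4 → posterior Normal(3/73, 72/73)
obs 5: x=-9 → posterior Normal(-141/89, 72/89)
obs 6: x=-5 → posterior Normal(-221/105, 24/35)
obs 7: x=-1 → posterior Normal(-237/121, 72/121)
obs 8: x=-7 → posterior Normal(-349/137, 72/137)
obs 9: x=3/2 → posterior Normal(-325/153, 8/17)
obs 10: x=1/2 → posterior Normal(-317/169, 72/169)
obs 11: x=-3/2 → posterior Normal(-341/185, 72/185)
obs 12: x=1/4 → posterior Normal(-337/201, 24/67)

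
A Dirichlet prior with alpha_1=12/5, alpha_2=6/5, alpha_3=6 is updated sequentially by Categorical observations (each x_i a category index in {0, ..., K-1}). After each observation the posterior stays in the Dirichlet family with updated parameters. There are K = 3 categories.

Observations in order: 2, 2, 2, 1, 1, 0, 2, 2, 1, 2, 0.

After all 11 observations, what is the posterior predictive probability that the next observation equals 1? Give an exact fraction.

21/103

obs 1: x=2 → posterior Dirichlet(12/5, 6/5, 7)
obs 2: x=2 → posterior Dirichlet(12/5, 6/5, 8)
obs 3: x=2 → posterior Dirichlet(12/5, 6/5, 9)
obs 4: x=1 → posterior Dirichlet(12/5, 11/5, 9)
obs 5: x=1 → posterior Dirichlet(12/5, 16/5, 9)
obs 6: x=0 → posterior Dirichlet(17/5, 16/5, 9)
obs 7: x=2 → posterior Dirichlet(17/5, 16/5, 10)
obs 8: x=2 → posterior Dirichlet(17/5, 16/5, 11)
obs 9: x=1 → posterior Dirichlet(17/5, 21/5, 11)
obs 10: x=2 → posterior Dirichlet(17/5, 21/5, 12)
obs 11: x=0 → posterior Dirichlet(22/5, 21/5, 12)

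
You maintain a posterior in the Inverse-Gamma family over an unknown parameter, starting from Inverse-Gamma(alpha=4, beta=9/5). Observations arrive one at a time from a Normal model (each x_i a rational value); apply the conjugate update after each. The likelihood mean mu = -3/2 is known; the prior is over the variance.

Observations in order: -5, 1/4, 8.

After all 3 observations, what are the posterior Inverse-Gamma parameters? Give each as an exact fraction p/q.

alpha=11/2, beta=8733/160

obs 1: x=-5 → posterior Inverse-Gamma(9/2, 317/40)
obs 2: x=1/4 → posterior Inverse-Gamma(5, 1513/160)
obs 3: x=8 → posterior Inverse-Gamma(11/2, 8733/160)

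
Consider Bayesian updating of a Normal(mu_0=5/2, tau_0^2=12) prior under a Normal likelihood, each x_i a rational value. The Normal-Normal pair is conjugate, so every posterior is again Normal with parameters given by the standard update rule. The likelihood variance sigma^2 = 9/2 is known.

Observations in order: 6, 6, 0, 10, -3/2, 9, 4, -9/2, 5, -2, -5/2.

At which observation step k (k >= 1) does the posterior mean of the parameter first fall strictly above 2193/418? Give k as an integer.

k = 2

obs 1: x=6 → posterior Normal(111/22, 36/11)
obs 2: x=6 → posterior Normal(207/38, 36/19)
obs 3: x=0 → posterior Normal(23/6, 4/3)
obs 4: x=10 → posterior Normal(367/70, 36/35)
obs 5: x=-3/2 → posterior Normal(343/86, 36/43)
obs 6: x=9 → posterior Normal(487/102, 12/17)
obs 7: x=4 → posterior Normal(551/118, 36/59)
obs 8: x=-9/2 → posterior Normal(479/134, 36/67)
obs 9: x=5 → posterior Normal(559/150, 12/25)
obs 10: x=-2 → posterior Normal(527/166, 36/83)
obs 11: x=-5/2 → posterior Normal(487/182, 36/91)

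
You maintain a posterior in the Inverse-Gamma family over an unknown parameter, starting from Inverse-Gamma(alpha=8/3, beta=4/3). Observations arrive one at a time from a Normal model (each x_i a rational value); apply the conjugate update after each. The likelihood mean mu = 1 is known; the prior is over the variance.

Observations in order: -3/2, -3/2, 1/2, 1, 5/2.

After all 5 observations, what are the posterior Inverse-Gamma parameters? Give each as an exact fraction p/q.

alpha=31/6, beta=53/6

obs 1: x=-3/2 → posterior Inverse-Gamma(19/6, 107/24)
obs 2: x=-3/2 → posterior Inverse-Gamma(11/3, 91/12)
obs 3: x=1/2 → posterior Inverse-Gamma(25/6, 185/24)
obs 4: x=1 → posterior Inverse-Gamma(14/3, 185/24)
obs 5: x=5/2 → posterior Inverse-Gamma(31/6, 53/6)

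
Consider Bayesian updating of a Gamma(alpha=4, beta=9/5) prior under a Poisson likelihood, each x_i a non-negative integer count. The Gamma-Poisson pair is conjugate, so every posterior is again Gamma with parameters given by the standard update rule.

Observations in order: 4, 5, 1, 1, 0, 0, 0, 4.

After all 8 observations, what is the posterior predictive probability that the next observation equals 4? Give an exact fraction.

obs 1: x=4 → posterior Gamma(8, 14/5)
obs 2: x=5 → posterior Gamma(13, 19/5)
obs 3: x=1 → posterior Gamma(14, 24/5)
obs 4: x=1 → posterior Gamma(15, 29/5)
obs 5: x=0 → posterior Gamma(15, 34/5)
obs 6: x=0 → posterior Gamma(15, 39/5)
obs 7: x=0 → posterior Gamma(15, 44/5)
obs 8: x=4 → posterior Gamma(19, 49/5)

594045716084815557598196403615096521875/6999330098143448814242872562351880536064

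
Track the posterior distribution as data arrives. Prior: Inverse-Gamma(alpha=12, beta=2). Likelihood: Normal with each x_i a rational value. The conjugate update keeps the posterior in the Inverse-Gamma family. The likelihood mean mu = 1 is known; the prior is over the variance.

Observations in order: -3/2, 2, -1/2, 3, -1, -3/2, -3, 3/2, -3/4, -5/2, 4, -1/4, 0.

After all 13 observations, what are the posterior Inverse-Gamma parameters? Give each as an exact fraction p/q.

obs 1: x=-3/2 → posterior Inverse-Gamma(25/2, 41/8)
obs 2: x=2 → posterior Inverse-Gamma(13, 45/8)
obs 3: x=-1/2 → posterior Inverse-Gamma(27/2, 27/4)
obs 4: x=3 → posterior Inverse-Gamma(14, 35/4)
obs 5: x=-1 → posterior Inverse-Gamma(29/2, 43/4)
obs 6: x=-3/2 → posterior Inverse-Gamma(15, 111/8)
obs 7: x=-3 → posterior Inverse-Gamma(31/2, 175/8)
obs 8: x=3/2 → posterior Inverse-Gamma(16, 22)
obs 9: x=-3/4 → posterior Inverse-Gamma(33/2, 753/32)
obs 10: x=-5/2 → posterior Inverse-Gamma(17, 949/32)
obs 11: x=4 → posterior Inverse-Gamma(35/2, 1093/32)
obs 12: x=-1/4 → posterior Inverse-Gamma(18, 559/16)
obs 13: x=0 → posterior Inverse-Gamma(37/2, 567/16)

alpha=37/2, beta=567/16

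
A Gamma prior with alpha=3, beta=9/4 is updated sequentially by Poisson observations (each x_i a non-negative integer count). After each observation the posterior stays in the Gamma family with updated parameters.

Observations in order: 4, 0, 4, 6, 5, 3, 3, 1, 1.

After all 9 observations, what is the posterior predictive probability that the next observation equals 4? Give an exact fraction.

obs 1: x=4 → posterior Gamma(7, 13/4)
obs 2: x=0 → posterior Gamma(7, 17/4)
obs 3: x=4 → posterior Gamma(11, 21/4)
obs 4: x=6 → posterior Gamma(17, 25/4)
obs 5: x=5 → posterior Gamma(22, 29/4)
obs 6: x=3 → posterior Gamma(25, 33/4)
obs 7: x=3 → posterior Gamma(28, 37/4)
obs 8: x=1 → posterior Gamma(29, 41/4)
obs 9: x=1 → posterior Gamma(30, 45/4)

413571881442510377837402393003683090209960937500000000000/2928644930813641516032715844013695341634232321209103400801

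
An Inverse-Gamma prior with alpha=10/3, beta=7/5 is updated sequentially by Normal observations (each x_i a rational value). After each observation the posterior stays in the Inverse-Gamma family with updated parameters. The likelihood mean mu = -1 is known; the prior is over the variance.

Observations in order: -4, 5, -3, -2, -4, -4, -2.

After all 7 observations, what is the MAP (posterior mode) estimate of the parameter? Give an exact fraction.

obs 1: x=-4 → posterior Inverse-Gamma(23/6, 59/10)
obs 2: x=5 → posterior Inverse-Gamma(13/3, 239/10)
obs 3: x=-3 → posterior Inverse-Gamma(29/6, 259/10)
obs 4: x=-2 → posterior Inverse-Gamma(16/3, 132/5)
obs 5: x=-4 → posterior Inverse-Gamma(35/6, 309/10)
obs 6: x=-4 → posterior Inverse-Gamma(19/3, 177/5)
obs 7: x=-2 → posterior Inverse-Gamma(41/6, 359/10)

1077/235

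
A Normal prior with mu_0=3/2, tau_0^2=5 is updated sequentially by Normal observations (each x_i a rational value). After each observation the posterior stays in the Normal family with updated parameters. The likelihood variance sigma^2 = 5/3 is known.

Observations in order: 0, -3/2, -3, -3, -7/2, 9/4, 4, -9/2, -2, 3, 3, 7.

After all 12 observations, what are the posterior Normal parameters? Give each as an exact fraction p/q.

obs 1: x=0 → posterior Normal(3/8, 5/4)
obs 2: x=-3/2 → posterior Normal(-3/7, 5/7)
obs 3: x=-3 → posterior Normal(-6/5, 1/2)
obs 4: x=-3 → posterior Normal(-21/13, 5/13)
obs 5: x=-7/2 → posterior Normal(-63/32, 5/16)
obs 6: x=9/4 → posterior Normal(-99/76, 5/19)
obs 7: x=4 → posterior Normal(-51/88, 5/22)
obs 8: x=-9/2 → posterior Normal(-21/20, 1/5)
obs 9: x=-2 → posterior Normal(-129/112, 5/28)
obs 10: x=3 → posterior Normal(-3/4, 5/31)
obs 11: x=3 → posterior Normal(-57/136, 5/34)
obs 12: x=7 → posterior Normal(27/148, 5/37)

mu_0=27/148, tau_0^2=5/37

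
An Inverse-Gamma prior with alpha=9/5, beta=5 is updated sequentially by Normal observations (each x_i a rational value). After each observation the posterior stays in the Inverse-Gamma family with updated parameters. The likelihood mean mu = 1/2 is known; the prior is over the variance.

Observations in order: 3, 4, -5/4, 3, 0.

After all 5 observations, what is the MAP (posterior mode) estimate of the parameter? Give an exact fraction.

3045/848

obs 1: x=3 → posterior Inverse-Gamma(23/10, 65/8)
obs 2: x=4 → posterior Inverse-Gamma(14/5, 57/4)
obs 3: x=-5/4 → posterior Inverse-Gamma(33/10, 505/32)
obs 4: x=3 → posterior Inverse-Gamma(19/5, 605/32)
obs 5: x=0 → posterior Inverse-Gamma(43/10, 609/32)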